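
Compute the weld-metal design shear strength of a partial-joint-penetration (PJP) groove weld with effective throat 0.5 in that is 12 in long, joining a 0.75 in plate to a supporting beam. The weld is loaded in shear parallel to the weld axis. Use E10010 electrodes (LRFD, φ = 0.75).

φR_n ≈ 270 kip

E100XX → F_EXX = 100 ksi.
Effective throat (given) t_e = 0.5 in.
A_we = 0.5 × 12 = 6 in².
F_nw = 0.6 F_EXX = 60 ksi.
φR_n = 0.75 × 60 × 6 = 270 kip.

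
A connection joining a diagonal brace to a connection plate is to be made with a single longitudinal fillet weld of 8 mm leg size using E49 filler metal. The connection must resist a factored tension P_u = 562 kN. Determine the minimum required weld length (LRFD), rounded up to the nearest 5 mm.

L = 455 mm

E49XX → F_EXX = 490 MPa.
Throat t_e = 0.707 × 8 = 5.656 mm.
φr_n = 0.75 × 0.6 × 490 × 5.656 × 10⁻³ = 1.247 kN/mm.
L_req = P_u / φr_n = 562 / 1.247 = 450.6 mm total.
Round up → use L = 455 mm.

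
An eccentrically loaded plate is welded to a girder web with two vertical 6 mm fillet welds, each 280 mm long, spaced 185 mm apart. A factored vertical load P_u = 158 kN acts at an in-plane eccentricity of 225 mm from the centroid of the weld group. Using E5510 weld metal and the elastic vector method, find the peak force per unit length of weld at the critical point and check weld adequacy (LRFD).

f_max ≈ 893 N/mm; adequate

E55XX → F_EXX = 550 MPa.
Total weld length L_w = 560 mm. Treat welds as unit-width lines.
Polar moment about centroid: J = 2[d³/12 + d(b/2)²] = 2[280³/12 + 280×92.5²] = 8450000 mm³.
Direct shear f_v = P/L_w = 158×10³ / 560 = 282.1 N/mm (vertical).
Torsion M = P·e = 158×10³ × 225 = 35550000 N·mm.
Critical point at (x, y) = (92.5, 140) from centroid. f_tx = M·y/J = 589 N/mm; f_ty = M·x/J = 389.1 N/mm.
Resultant f_max = √[f_tx² + (f_v + f_ty)²] = √[589² + (282.1 + 389.1)²] = 893 N/mm.
Capacity per unit length: φr_n = 0.75 × 0.6 × 550 × (0.707 × 6) = 1050 N/mm.
893 ≤ 1050 → adequate.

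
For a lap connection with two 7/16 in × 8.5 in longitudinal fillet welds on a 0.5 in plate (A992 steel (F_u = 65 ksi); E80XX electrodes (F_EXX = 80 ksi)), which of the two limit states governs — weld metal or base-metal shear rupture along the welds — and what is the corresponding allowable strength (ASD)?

t_e = 0.707 × 0.4375 = 0.3093 in; L = 17 in.
Weld metal: R_n/Ω = (1/2.0) × 0.6 × 80 × 0.3093 × 17 = 126.2 kips.
Base metal (shear rupture): R_n/Ω = (1/2.0) × 0.6 × 65 × 0.5 × 17 = 165.8 kips.
Governing: weld metal.

R_n/Ω ≈ 126 kips (weld metal governs)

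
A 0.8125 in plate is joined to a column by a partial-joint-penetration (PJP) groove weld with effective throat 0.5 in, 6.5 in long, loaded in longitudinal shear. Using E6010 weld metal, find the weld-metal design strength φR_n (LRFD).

E60XX → F_EXX = 60 ksi.
Effective throat (given) t_e = 0.5 in.
A_we = 0.5 × 6.5 = 3.25 in².
F_nw = 0.6 F_EXX = 36 ksi.
φR_n = 0.75 × 36 × 3.25 = 87.75 kip.

φR_n ≈ 87.8 kip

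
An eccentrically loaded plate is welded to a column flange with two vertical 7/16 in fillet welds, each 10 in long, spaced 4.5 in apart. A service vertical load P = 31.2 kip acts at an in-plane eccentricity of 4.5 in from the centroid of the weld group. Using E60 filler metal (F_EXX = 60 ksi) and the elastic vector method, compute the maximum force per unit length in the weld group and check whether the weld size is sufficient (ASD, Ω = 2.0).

Total weld length L_w = 20 in. Treat welds as unit-width lines.
Polar moment about centroid: J = 2[d³/12 + d(b/2)²] = 2[10³/12 + 10×2.25²] = 267.9 in³.
Direct shear f_v = P/L_w = 31.2 / 20 = 1.56 kip/in (vertical).
Torsion M = P·e = 31.2 × 4.5 = 140.4 kip·in.
Critical point at (x, y) = (2.25, 5) from centroid. f_tx = M·y/J = 2.62 kip/in; f_ty = M·x/J = 1.179 kip/in.
Resultant f_max = √[f_tx² + (f_v + f_ty)²] = √[2.62² + (1.56 + 1.179)²] = 3.791 kip/in.
Capacity per unit length: r_n/Ω = (1/2.0) × 0.6 × 60 × (0.707 × 0.4375) = 5.568 kip/in.
3.791 ≤ 5.568 → adequate.

f_max ≈ 3.79 kip/in; adequate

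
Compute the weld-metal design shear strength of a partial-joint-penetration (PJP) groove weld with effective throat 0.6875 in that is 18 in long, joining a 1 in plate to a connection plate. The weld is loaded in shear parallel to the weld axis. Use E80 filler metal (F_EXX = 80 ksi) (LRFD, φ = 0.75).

Effective throat (given) t_e = 0.6875 in.
A_we = 0.6875 × 18 = 12.38 in².
F_nw = 0.6 F_EXX = 48 ksi.
φR_n = 0.75 × 48 × 12.38 = 445.5 kip.

φR_n ≈ 446 kip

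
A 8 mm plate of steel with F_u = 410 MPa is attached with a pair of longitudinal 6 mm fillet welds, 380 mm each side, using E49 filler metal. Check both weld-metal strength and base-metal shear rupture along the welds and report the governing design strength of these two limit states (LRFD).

φR_n ≈ 711 kN (weld metal governs)

E49XX → F_EXX = 490 MPa.
t_e = 0.707 × 6 = 4.242 mm; L = 760 mm.
Weld metal: φR_n = 0.75 × 0.6 × 490 × 4.242 × 760 × 10⁻³ = 710.9 kN.
Base metal (shear rupture): φR_n = 0.75 × 0.6 × 410 × 8 × 760 × 10⁻³ = 1122 kN.
Governing: weld metal.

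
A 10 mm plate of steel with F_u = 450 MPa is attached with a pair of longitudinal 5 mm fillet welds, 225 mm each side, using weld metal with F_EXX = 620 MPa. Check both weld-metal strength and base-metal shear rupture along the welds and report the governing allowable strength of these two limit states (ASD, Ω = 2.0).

t_e = 0.707 × 5 = 3.535 mm; L = 450 mm.
Weld metal: R_n/Ω = (1/2.0) × 0.6 × 620 × 3.535 × 450 × 10⁻³ = 295.9 kN.
Base metal (shear rupture): R_n/Ω = (1/2.0) × 0.6 × 450 × 10 × 450 × 10⁻³ = 607.5 kN.
Governing: weld metal.

R_n/Ω ≈ 296 kN (weld metal governs)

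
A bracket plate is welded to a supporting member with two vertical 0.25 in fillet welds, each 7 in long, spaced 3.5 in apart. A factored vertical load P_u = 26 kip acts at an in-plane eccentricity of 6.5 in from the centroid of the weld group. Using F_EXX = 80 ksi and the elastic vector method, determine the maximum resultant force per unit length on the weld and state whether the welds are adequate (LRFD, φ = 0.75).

f_max ≈ 7.62 kip/in; NOT adequate

Total weld length L_w = 14 in. Treat welds as unit-width lines.
Polar moment about centroid: J = 2[d³/12 + d(b/2)²] = 2[7³/12 + 7×1.75²] = 100 in³.
Direct shear f_v = P/L_w = 26 / 14 = 1.857 kip/in (vertical).
Torsion M = P·e = 26 × 6.5 = 169 kip·in.
Critical point at (x, y) = (1.75, 3.5) from centroid. f_tx = M·y/J = 5.913 kip/in; f_ty = M·x/J = 2.956 kip/in.
Resultant f_max = √[f_tx² + (f_v + f_ty)²] = √[5.913² + (1.857 + 2.956)²] = 7.624 kip/in.
Capacity per unit length: φr_n = 0.75 × 0.6 × 80 × (0.707 × 0.25) = 6.363 kip/in.
7.624 > 6.363 → NOT adequate.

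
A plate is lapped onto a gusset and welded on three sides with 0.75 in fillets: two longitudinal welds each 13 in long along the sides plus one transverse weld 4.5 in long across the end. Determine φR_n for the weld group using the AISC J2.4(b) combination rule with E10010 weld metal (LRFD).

E100XX → F_EXX = 100 ksi.
t_e = 0.707 × 0.75 = 0.5302 in.
R_nwl = 0.6 × 100 × 0.5302 × 26 = 827.2 kips (longitudinal, 2 welds).
R_nwt = 0.6 × 100 × 0.5302 × 4.5 = 143.2 kips (transverse, base value).
(i) R_nwl + R_nwt = 970.4 kips; (ii) 0.85 R_nwl + 1.5 R_nwt = 917.9 kips.
R_n = max = 970.4 kips [governs: (i)]; φR_n = 727.8 kips.

φR_n ≈ 728 kips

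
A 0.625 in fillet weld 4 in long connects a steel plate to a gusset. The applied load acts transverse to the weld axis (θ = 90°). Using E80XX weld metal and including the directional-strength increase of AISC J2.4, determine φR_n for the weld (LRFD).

φR_n ≈ 95.4 kip

E80XX → F_EXX = 80 ksi.
t_e = 0.707 × 0.625 = 0.4419 in; A_we = 0.4419 × 4 = 1.767 in².
Directional factor: 1.0 + 0.5 sin^1.5(90°) = 1.5.
F_nw = 0.6 × 80 × 1.5 = 72 ksi.
φR_n = 0.75 × 72 × 1.767 = 95.44 kip.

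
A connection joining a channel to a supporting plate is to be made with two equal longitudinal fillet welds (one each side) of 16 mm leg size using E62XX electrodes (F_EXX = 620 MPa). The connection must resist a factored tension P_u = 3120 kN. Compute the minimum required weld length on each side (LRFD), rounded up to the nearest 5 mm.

L = 495 mm on each side

Throat t_e = 0.707 × 16 = 11.31 mm.
φr_n = 0.75 × 0.6 × 620 × 11.31 × 10⁻³ = 3.156 kN/mm.
L_req = P_u / φr_n = 3120 / 3.156 = 988.6 mm total.
Per side: 988.6 / 2 = 494.3 mm.
Round up → use L = 495 mm on each side.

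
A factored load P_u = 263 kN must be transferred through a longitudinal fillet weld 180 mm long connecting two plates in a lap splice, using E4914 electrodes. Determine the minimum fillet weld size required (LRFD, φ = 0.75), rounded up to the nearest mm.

w = 10 mm

E49XX → F_EXX = 490 MPa.
Total weld length L = 180 mm.
Required throat t_e = P_u / (φ × 0.6 F_EXX × L) = 263 / (0.75 × 0.6 × 490 × 180 × 10⁻³) = 6.626 mm.
Required leg w = t_e / 0.707 = 9.372 mm → use 10 mm.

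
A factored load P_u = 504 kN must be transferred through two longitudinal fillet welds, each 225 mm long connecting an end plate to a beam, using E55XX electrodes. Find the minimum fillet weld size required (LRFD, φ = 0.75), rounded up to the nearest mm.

E55XX → F_EXX = 550 MPa.
Total weld length L = 450 mm.
Required throat t_e = P_u / (φ × 0.6 F_EXX × L) = 504 / (0.75 × 0.6 × 550 × 450 × 10⁻³) = 4.525 mm.
Required leg w = t_e / 0.707 = 6.401 mm → use 7 mm.

w = 7 mm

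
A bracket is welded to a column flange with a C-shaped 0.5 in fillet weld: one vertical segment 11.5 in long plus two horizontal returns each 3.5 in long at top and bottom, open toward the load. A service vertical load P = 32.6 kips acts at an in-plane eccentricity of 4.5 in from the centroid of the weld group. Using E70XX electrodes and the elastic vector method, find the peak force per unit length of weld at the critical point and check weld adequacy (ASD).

f_max ≈ 3.63 kip/in; adequate

E70XX → F_EXX = 70 ksi.
Total weld length L_w = 18.5 in. Treat welds as unit-width lines.
Centroid: x̄ = 2×3.5×1.75 / 18.5 = 0.6622 in from the vertical weld.
Polar moment about centroid: J = I_x + I_y = [11.5³/12 + 2×3.5×5.75²] + [11.5×0.6622² + 2(3.5³/12 + 3.5×1.088²)] = 378.6 in³.
Direct shear f_v = P/L_w = 32.6 / 18.5 = 1.762 kip/in (vertical).
Torsion M = P·e = 32.6 × 4.5 = 146.7 kip·in.
Critical point at (x, y) = (2.838, 5.75) from centroid. f_tx = M·y/J = 2.228 kip/in; f_ty = M·x/J = 1.099 kip/in.
Resultant f_max = √[f_tx² + (f_v + f_ty)²] = √[2.228² + (1.762 + 1.099)²] = 3.627 kip/in.
Capacity per unit length: r_n/Ω = (1/2.0) × 0.6 × 70 × (0.707 × 0.5) = 7.423 kip/in.
3.627 ≤ 7.423 → adequate.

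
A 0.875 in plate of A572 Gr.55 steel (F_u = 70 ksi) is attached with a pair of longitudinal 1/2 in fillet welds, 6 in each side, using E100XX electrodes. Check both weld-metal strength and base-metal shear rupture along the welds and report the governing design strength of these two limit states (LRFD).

φR_n ≈ 191 kips (weld metal governs)

E100XX → F_EXX = 100 ksi.
t_e = 0.707 × 0.5 = 0.3535 in; L = 12 in.
Weld metal: φR_n = 0.75 × 0.6 × 100 × 0.3535 × 12 = 190.9 kips.
Base metal (shear rupture): φR_n = 0.75 × 0.6 × 70 × 0.875 × 12 = 330.8 kips.
Governing: weld metal.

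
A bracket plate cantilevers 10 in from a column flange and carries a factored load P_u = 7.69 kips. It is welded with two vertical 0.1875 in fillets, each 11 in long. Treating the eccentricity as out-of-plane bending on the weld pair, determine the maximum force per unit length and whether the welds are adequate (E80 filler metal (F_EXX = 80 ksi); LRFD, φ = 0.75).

L_w = 2 × 11 = 22 in; section modulus (unit throat) S = 2 × L²/6 = 40.33 in².
Direct shear f_v = P/L_w = 7.69/22 = 0.3495 kip/in.
Moment M = P × e = 7.69 × 10 = 76.9 kip·in; bending f_b = M/S = 1.907 kip/in.
f_max = √(f_v² + f_b²) = √(0.3495² + 1.907²) = 1.938 kip/in.
φr_n = 0.75 × 0.6 × 80 × (0.707 × 0.1875) = 4.772 kip/in → adequate.

f_max ≈ 1.94 kip/in; adequate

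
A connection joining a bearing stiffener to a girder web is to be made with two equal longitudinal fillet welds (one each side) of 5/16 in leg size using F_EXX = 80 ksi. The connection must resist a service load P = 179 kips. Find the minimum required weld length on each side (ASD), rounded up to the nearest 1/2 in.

Throat t_e = 0.707 × 0.3125 = 0.2209 in.
r_n/Ω = (0.6 × 80 × 0.2209) / 2.0 = 5.302 kip/in.
L_req = P / (r_n/Ω) = 179 / 5.302 = 33.76 in total.
Per side: 33.76 / 2 = 16.88 in.
Round up → use L = 17 in on each side.

L = 17 in on each side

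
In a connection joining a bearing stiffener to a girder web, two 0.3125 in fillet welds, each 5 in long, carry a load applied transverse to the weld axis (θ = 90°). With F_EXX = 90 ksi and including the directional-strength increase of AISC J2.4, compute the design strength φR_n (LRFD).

φR_n ≈ 134 kips

t_e = 0.707 × 0.3125 = 0.2209 in; A_we = 0.2209 × 10 = 2.209 in².
Directional factor: 1.0 + 0.5 sin^1.5(90°) = 1.5.
F_nw = 0.6 × 90 × 1.5 = 81 ksi.
φR_n = 0.75 × 81 × 2.209 = 134.2 kips.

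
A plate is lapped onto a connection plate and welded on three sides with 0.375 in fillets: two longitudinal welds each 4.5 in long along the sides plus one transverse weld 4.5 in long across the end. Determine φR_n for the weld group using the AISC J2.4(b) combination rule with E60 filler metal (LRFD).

E60XX → F_EXX = 60 ksi.
t_e = 0.707 × 0.375 = 0.2651 in.
R_nwl = 0.6 × 60 × 0.2651 × 9 = 85.9 kips (longitudinal, 2 welds).
R_nwt = 0.6 × 60 × 0.2651 × 4.5 = 42.95 kips (transverse, base value).
(i) R_nwl + R_nwt = 128.9 kips; (ii) 0.85 R_nwl + 1.5 R_nwt = 137.4 kips.
R_n = max = 137.4 kips [governs: (ii)]; φR_n = 103.1 kips.

φR_n ≈ 103 kips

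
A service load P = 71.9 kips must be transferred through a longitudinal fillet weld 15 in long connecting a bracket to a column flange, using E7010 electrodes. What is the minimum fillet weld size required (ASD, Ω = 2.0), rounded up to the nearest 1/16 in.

w = 3/8 in

E70XX → F_EXX = 70 ksi.
Total weld length L = 15 in.
Required throat t_e = P × Ω / (0.6 F_EXX × L) = 71.9 × 2.0 / (0.6 × 70 × 15) = 0.2283 in.
Required leg w = t_e / 0.707 = 0.3228 in → use 3/8 in.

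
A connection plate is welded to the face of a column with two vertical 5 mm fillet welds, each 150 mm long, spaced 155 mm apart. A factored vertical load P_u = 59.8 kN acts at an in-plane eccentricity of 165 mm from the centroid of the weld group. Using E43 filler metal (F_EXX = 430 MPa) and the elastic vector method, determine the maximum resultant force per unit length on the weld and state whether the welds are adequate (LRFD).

f_max ≈ 609 N/mm; adequate

Total weld length L_w = 300 mm. Treat welds as unit-width lines.
Polar moment about centroid: J = 2[d³/12 + d(b/2)²] = 2[150³/12 + 150×77.5²] = 2364000 mm³.
Direct shear f_v = P/L_w = 59.8×10³ / 300 = 199.3 N/mm (vertical).
Torsion M = P·e = 59.8×10³ × 165 = 9867000 N·mm.
Critical point at (x, y) = (77.5, 75) from centroid. f_tx = M·y/J = 313 N/mm; f_ty = M·x/J = 323.4 N/mm.
Resultant f_max = √[f_tx² + (f_v + f_ty)²] = √[313² + (199.3 + 323.4)²] = 609.3 N/mm.
Capacity per unit length: φr_n = 0.75 × 0.6 × 430 × (0.707 × 5) = 684 N/mm.
609.3 ≤ 684 → adequate.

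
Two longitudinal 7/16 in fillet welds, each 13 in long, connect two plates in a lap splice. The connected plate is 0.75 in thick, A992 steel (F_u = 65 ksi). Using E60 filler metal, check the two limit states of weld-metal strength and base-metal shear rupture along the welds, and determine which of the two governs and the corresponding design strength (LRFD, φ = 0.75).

φR_n ≈ 217 kip (weld metal governs)

E60XX → F_EXX = 60 ksi.
t_e = 0.707 × 0.4375 = 0.3093 in; L = 26 in.
Weld metal: φR_n = 0.75 × 0.6 × 60 × 0.3093 × 26 = 217.1 kip.
Base metal (shear rupture): φR_n = 0.75 × 0.6 × 65 × 0.75 × 26 = 570.4 kip.
Governing: weld metal.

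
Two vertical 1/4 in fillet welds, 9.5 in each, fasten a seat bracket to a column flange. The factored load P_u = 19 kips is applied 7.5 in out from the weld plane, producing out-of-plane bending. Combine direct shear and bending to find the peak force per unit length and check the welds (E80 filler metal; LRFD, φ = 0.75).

f_max ≈ 4.84 kip/in; adequate

E80XX → F_EXX = 80 ksi.
L_w = 2 × 9.5 = 19 in; section modulus (unit throat) S = 2 × L²/6 = 30.08 in².
Direct shear f_v = P/L_w = 19/19 = 1 kip/in.
Moment M = P × e = 19 × 7.5 = 142.5 kip·in; bending f_b = M/S = 4.737 kip/in.
f_max = √(f_v² + f_b²) = √(1² + 4.737²) = 4.841 kip/in.
φr_n = 0.75 × 0.6 × 80 × (0.707 × 0.25) = 6.363 kip/in → adequate.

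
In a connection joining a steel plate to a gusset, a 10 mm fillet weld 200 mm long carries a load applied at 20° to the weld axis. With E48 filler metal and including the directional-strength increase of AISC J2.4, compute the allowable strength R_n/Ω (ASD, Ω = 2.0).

E48XX → F_EXX = 480 MPa.
t_e = 0.707 × 10 = 7.07 mm; A_we = 7.07 × 200 = 1414 mm².
Directional factor: 1.0 + 0.5 sin^1.5(20°) = 1.1.
F_nw = 0.6 × 480 × 1.1 = 316.8 MPa.
R_n/Ω = (316.8 × 1414) / 2.0 × 10⁻³ = 224 kN.

R_n/Ω ≈ 224 kN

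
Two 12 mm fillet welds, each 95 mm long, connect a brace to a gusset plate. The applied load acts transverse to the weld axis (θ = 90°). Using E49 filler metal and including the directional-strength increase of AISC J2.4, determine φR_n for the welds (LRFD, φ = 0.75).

φR_n ≈ 533 kN

E49XX → F_EXX = 490 MPa.
t_e = 0.707 × 12 = 8.484 mm; A_we = 8.484 × 190 = 1612 mm².
Directional factor: 1.0 + 0.5 sin^1.5(90°) = 1.5.
F_nw = 0.6 × 490 × 1.5 = 441 MPa.
φR_n = 0.75 × 441 × 1612 × 10⁻³ = 533.2 kN.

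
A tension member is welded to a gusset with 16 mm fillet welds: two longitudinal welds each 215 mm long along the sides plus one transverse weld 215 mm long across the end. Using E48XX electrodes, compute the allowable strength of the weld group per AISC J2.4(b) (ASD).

R_n/Ω ≈ 1120 kN

E48XX → F_EXX = 480 MPa.
t_e = 0.707 × 16 = 11.31 mm.
R_nwl = 0.6 × 480 × 11.31 × 430 × 10⁻³ = 1401 kN (longitudinal, 2 welds).
R_nwt = 0.6 × 480 × 11.31 × 215 × 10⁻³ = 700.4 kN (transverse, base value).
(i) R_nwl + R_nwt = 2101 kN; (ii) 0.85 R_nwl + 1.5 R_nwt = 2241 kN.
R_n = max = 2241 kN [governs: (ii)]; R_n/Ω = 1121 kN.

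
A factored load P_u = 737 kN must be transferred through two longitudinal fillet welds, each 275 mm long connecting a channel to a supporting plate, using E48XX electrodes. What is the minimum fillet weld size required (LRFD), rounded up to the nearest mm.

E48XX → F_EXX = 480 MPa.
Total weld length L = 550 mm.
Required throat t_e = P_u / (φ × 0.6 F_EXX × L) = 737 / (0.75 × 0.6 × 480 × 550 × 10⁻³) = 6.204 mm.
Required leg w = t_e / 0.707 = 8.775 mm → use 9 mm.

w = 9 mm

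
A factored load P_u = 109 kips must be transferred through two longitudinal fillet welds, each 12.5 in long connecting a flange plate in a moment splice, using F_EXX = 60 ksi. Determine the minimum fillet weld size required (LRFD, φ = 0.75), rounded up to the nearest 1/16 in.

w = 1/4 in

Total weld length L = 25 in.
Required throat t_e = P_u / (φ × 0.6 F_EXX × L) = 109 / (0.75 × 0.6 × 60 × 25) = 0.1615 in.
Required leg w = t_e / 0.707 = 0.2284 in → use 1/4 in.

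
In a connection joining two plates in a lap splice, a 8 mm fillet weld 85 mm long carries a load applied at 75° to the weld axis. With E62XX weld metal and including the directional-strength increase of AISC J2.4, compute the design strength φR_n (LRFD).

E62XX → F_EXX = 620 MPa.
t_e = 0.707 × 8 = 5.656 mm; A_we = 5.656 × 85 = 480.8 mm².
Directional factor: 1.0 + 0.5 sin^1.5(75°) = 1.475.
F_nw = 0.6 × 620 × 1.475 = 548.6 MPa.
φR_n = 0.75 × 548.6 × 480.8 × 10⁻³ = 197.8 kN.

φR_n ≈ 198 kN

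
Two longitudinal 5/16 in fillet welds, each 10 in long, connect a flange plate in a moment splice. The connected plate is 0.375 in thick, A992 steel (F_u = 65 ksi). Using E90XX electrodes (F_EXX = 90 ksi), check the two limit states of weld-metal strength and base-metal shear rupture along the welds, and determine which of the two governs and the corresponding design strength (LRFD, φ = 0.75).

t_e = 0.707 × 0.3125 = 0.2209 in; L = 20 in.
Weld metal: φR_n = 0.75 × 0.6 × 90 × 0.2209 × 20 = 179 kips.
Base metal (shear rupture): φR_n = 0.75 × 0.6 × 65 × 0.375 × 20 = 219.4 kips.
Governing: weld metal.

φR_n ≈ 179 kips (weld metal governs)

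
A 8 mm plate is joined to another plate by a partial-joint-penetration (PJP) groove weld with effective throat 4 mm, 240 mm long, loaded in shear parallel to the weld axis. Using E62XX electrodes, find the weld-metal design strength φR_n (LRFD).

E62XX → F_EXX = 620 MPa.
Effective throat (given) t_e = 4 mm.
A_we = 4 × 240 = 960 mm².
F_nw = 0.6 F_EXX = 372 MPa.
φR_n = 0.75 × 372 × 960 × 10⁻³ = 267.8 kN.

φR_n ≈ 268 kN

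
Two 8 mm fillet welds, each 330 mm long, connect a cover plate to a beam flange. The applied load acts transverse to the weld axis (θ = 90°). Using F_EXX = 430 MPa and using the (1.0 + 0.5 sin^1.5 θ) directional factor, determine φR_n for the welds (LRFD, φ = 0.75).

t_e = 0.707 × 8 = 5.656 mm; A_we = 5.656 × 660 = 3733 mm².
Directional factor: 1.0 + 0.5 sin^1.5(90°) = 1.5.
F_nw = 0.6 × 430 × 1.5 = 387 MPa.
φR_n = 0.75 × 387 × 3733 × 10⁻³ = 1083 kN.

φR_n ≈ 1080 kN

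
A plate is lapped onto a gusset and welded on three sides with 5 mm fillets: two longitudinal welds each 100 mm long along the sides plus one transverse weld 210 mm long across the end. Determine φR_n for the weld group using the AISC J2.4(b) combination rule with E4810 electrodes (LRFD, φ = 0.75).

E48XX → F_EXX = 480 MPa.
t_e = 0.707 × 5 = 3.535 mm.
R_nwl = 0.6 × 480 × 3.535 × 200 × 10⁻³ = 203.6 kN (longitudinal, 2 welds).
R_nwt = 0.6 × 480 × 3.535 × 210 × 10⁻³ = 213.8 kN (transverse, base value).
(i) R_nwl + R_nwt = 417.4 kN; (ii) 0.85 R_nwl + 1.5 R_nwt = 493.8 kN.
R_n = max = 493.8 kN [governs: (ii)]; φR_n = 370.3 kN.

φR_n ≈ 370 kN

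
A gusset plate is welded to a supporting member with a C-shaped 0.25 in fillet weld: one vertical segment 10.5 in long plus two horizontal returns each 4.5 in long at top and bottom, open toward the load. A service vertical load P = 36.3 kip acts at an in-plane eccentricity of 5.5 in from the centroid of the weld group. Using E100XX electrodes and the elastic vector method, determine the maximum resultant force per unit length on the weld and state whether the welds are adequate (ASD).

E100XX → F_EXX = 100 ksi.
Total weld length L_w = 19.5 in. Treat welds as unit-width lines.
Centroid: x̄ = 2×4.5×2.25 / 19.5 = 1.038 in from the vertical weld.
Polar moment about centroid: J = I_x + I_y = [10.5³/12 + 2×4.5×5.25²] + [10.5×1.038² + 2(4.5³/12 + 4.5×1.212²)] = 384.3 in³.
Direct shear f_v = P/L_w = 36.3 / 19.5 = 1.862 kip/in (vertical).
Torsion M = P·e = 36.3 × 5.5 = 199.65 kip·in.
Critical point at (x, y) = (3.462, 5.25) from centroid. f_tx = M·y/J = 2.728 kip/in; f_ty = M·x/J = 1.799 kip/in.
Resultant f_max = √[f_tx² + (f_v + f_ty)²] = √[2.728² + (1.862 + 1.799)²] = 4.565 kip/in.
Capacity per unit length: r_n/Ω = (1/2.0) × 0.6 × 100 × (0.707 × 0.25) = 5.302 kip/in.
4.565 ≤ 5.302 → adequate.

f_max ≈ 4.56 kip/in; adequate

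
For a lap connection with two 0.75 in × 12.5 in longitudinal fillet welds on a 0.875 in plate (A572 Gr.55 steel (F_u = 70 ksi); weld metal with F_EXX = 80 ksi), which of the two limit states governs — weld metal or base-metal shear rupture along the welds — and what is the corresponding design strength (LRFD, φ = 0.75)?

t_e = 0.707 × 0.75 = 0.5302 in; L = 25 in.
Weld metal: φR_n = 0.75 × 0.6 × 80 × 0.5302 × 25 = 477.2 kips.
Base metal (shear rupture): φR_n = 0.75 × 0.6 × 70 × 0.875 × 25 = 689.1 kips.
Governing: weld metal.

φR_n ≈ 477 kips (weld metal governs)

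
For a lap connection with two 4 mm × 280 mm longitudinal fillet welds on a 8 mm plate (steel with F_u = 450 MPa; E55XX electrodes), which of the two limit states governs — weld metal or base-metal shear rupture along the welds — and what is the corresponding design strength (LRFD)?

φR_n ≈ 392 kN (weld metal governs)

E55XX → F_EXX = 550 MPa.
t_e = 0.707 × 4 = 2.828 mm; L = 560 mm.
Weld metal: φR_n = 0.75 × 0.6 × 550 × 2.828 × 560 × 10⁻³ = 392 kN.
Base metal (shear rupture): φR_n = 0.75 × 0.6 × 450 × 8 × 560 × 10⁻³ = 907.2 kN.
Governing: weld metal.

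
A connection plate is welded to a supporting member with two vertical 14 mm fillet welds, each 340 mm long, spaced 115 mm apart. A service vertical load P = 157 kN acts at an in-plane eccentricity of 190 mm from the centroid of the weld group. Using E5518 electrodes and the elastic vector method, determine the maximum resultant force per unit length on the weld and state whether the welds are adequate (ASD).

E55XX → F_EXX = 550 MPa.
Total weld length L_w = 680 mm. Treat welds as unit-width lines.
Polar moment about centroid: J = 2[d³/12 + d(b/2)²] = 2[340³/12 + 340×57.5²] = 8799000 mm³.
Direct shear f_v = P/L_w = 157×10³ / 680 = 230.9 N/mm (vertical).
Torsion M = P·e = 157×10³ × 190 = 29830000 N·mm.
Critical point at (x, y) = (57.5, 170) from centroid. f_tx = M·y/J = 576.3 N/mm; f_ty = M·x/J = 194.9 N/mm.
Resultant f_max = √[f_tx² + (f_v + f_ty)²] = √[576.3² + (230.9 + 194.9)²] = 716.6 N/mm.
Capacity per unit length: r_n/Ω = (1/2.0) × 0.6 × 550 × (0.707 × 14) = 1633 N/mm.
716.6 ≤ 1633 → adequate.

f_max ≈ 717 N/mm; adequate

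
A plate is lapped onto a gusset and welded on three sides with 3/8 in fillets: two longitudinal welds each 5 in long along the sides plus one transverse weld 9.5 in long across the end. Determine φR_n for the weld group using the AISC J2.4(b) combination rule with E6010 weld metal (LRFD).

E60XX → F_EXX = 60 ksi.
t_e = 0.707 × 0.375 = 0.2651 in.
R_nwl = 0.6 × 60 × 0.2651 × 10 = 95.44 kips (longitudinal, 2 welds).
R_nwt = 0.6 × 60 × 0.2651 × 9.5 = 90.67 kips (transverse, base value).
(i) R_nwl + R_nwt = 186.1 kips; (ii) 0.85 R_nwl + 1.5 R_nwt = 217.1 kips.
R_n = max = 217.1 kips [governs: (ii)]; φR_n = 162.9 kips.

φR_n ≈ 163 kips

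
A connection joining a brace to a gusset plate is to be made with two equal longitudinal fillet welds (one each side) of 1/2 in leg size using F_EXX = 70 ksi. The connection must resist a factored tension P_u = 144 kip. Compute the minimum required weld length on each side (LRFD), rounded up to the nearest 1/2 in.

L = 6.5 in on each side

Throat t_e = 0.707 × 0.5 = 0.3535 in.
φr_n = 0.75 × 0.6 × 70 × 0.3535 = 11.14 kip/in.
L_req = P_u / φr_n = 144 / 11.14 = 12.93 in total.
Per side: 12.93 / 2 = 6.466 in.
Round up → use L = 6.5 in on each side.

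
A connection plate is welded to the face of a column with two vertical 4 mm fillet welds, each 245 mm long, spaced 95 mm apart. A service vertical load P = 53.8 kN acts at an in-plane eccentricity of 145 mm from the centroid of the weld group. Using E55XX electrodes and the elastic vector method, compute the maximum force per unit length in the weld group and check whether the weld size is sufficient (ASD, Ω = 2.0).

E55XX → F_EXX = 550 MPa.
Total weld length L_w = 490 mm. Treat welds as unit-width lines.
Polar moment about centroid: J = 2[d³/12 + d(b/2)²] = 2[245³/12 + 245×47.5²] = 3557000 mm³.
Direct shear f_v = P/L_w = 53.8×10³ / 490 = 109.8 N/mm (vertical).
Torsion M = P·e = 53.8×10³ × 145 = 7801000 N·mm.
Critical point at (x, y) = (47.5, 122.5) from centroid. f_tx = M·y/J = 268.7 N/mm; f_ty = M·x/J = 104.2 N/mm.
Resultant f_max = √[f_tx² + (f_v + f_ty)²] = √[268.7² + (109.8 + 104.2)²] = 343.5 N/mm.
Capacity per unit length: r_n/Ω = (1/2.0) × 0.6 × 550 × (0.707 × 4) = 466.6 N/mm.
343.5 ≤ 466.6 → adequate.

f_max ≈ 343 N/mm; adequate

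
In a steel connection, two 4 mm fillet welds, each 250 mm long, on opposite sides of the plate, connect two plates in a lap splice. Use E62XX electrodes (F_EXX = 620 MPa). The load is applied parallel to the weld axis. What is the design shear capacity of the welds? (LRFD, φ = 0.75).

φR_n ≈ 395 kN

Effective throat t_e = 0.707 × 4 = 2.828 mm.
Total length L = 500 mm; A_we = 2.828 × 500 = 1414 mm².
F_nw = 0.6 F_EXX = 0.6 × 620 = 372 MPa.
φR_n = 0.75 × 372 × 1414 × 10⁻³ = 394.5 kN.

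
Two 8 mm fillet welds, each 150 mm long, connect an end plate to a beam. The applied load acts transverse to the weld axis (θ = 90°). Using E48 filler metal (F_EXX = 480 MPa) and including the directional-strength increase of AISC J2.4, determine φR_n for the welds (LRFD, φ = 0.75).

φR_n ≈ 550 kN

t_e = 0.707 × 8 = 5.656 mm; A_we = 5.656 × 300 = 1697 mm².
Directional factor: 1.0 + 0.5 sin^1.5(90°) = 1.5.
F_nw = 0.6 × 480 × 1.5 = 432 MPa.
φR_n = 0.75 × 432 × 1697 × 10⁻³ = 549.8 kN.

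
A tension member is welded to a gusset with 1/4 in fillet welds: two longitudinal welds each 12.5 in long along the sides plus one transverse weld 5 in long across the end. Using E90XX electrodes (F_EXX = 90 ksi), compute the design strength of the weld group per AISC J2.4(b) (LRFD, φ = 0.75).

φR_n ≈ 215 kip

t_e = 0.707 × 0.25 = 0.1767 in.
R_nwl = 0.6 × 90 × 0.1767 × 25 = 238.6 kip (longitudinal, 2 welds).
R_nwt = 0.6 × 90 × 0.1767 × 5 = 47.72 kip (transverse, base value).
(i) R_nwl + R_nwt = 286.3 kip; (ii) 0.85 R_nwl + 1.5 R_nwt = 274.4 kip.
R_n = max = 286.3 kip [governs: (i)]; φR_n = 214.8 kip.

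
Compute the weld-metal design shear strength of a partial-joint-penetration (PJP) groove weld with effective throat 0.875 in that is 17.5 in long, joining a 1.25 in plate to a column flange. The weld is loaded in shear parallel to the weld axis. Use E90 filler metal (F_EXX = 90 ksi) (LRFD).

φR_n ≈ 620 kip

Effective throat (given) t_e = 0.875 in.
A_we = 0.875 × 17.5 = 15.31 in².
F_nw = 0.6 F_EXX = 54 ksi.
φR_n = 0.75 × 54 × 15.31 = 620.2 kip.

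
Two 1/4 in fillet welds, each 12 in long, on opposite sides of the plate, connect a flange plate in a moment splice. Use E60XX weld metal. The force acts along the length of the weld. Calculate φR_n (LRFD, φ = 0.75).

φR_n ≈ 115 kip

E60XX → F_EXX = 60 ksi.
Effective throat t_e = 0.707 × 0.25 = 0.1767 in.
Total length L = 24 in; A_we = 0.1767 × 24 = 4.242 in².
F_nw = 0.6 F_EXX = 0.6 × 60 = 36 ksi.
φR_n = 0.75 × 36 × 4.242 = 114.5 kip.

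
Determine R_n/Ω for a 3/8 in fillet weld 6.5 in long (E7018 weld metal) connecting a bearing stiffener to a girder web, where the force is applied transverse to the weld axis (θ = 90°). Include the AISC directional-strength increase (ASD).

R_n/Ω ≈ 54.3 kips

E70XX → F_EXX = 70 ksi.
t_e = 0.707 × 0.375 = 0.2651 in; A_we = 0.2651 × 6.5 = 1.723 in².
Directional factor: 1.0 + 0.5 sin^1.5(90°) = 1.5.
F_nw = 0.6 × 70 × 1.5 = 63 ksi.
R_n/Ω = (63 × 1.723) / 2.0 = 54.28 kips.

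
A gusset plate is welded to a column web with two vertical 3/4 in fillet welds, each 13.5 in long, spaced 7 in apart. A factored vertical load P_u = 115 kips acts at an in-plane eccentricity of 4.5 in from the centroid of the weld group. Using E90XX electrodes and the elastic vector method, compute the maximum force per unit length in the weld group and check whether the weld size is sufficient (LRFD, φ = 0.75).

E90XX → F_EXX = 90 ksi.
Total weld length L_w = 27 in. Treat welds as unit-width lines.
Polar moment about centroid: J = 2[d³/12 + d(b/2)²] = 2[13.5³/12 + 13.5×3.5²] = 740.8 in³.
Direct shear f_v = P/L_w = 115 / 27 = 4.259 kip/in (vertical).
Torsion M = P·e = 115 × 4.5 = 517.5 kip·in.
Critical point at (x, y) = (3.5, 6.75) from centroid. f_tx = M·y/J = 4.715 kip/in; f_ty = M·x/J = 2.445 kip/in.
Resultant f_max = √[f_tx² + (f_v + f_ty)²] = √[4.715² + (4.259 + 2.445)²] = 8.196 kip/in.
Capacity per unit length: φr_n = 0.75 × 0.6 × 90 × (0.707 × 0.75) = 21.48 kip/in.
8.196 ≤ 21.48 → adequate.

f_max ≈ 8.2 kip/in; adequate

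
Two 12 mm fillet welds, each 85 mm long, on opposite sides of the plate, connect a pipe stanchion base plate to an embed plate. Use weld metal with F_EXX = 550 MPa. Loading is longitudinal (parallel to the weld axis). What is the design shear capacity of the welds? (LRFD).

Effective throat t_e = 0.707 × 12 = 8.484 mm.
Total length L = 170 mm; A_we = 8.484 × 170 = 1442 mm².
F_nw = 0.6 F_EXX = 0.6 × 550 = 330 MPa.
φR_n = 0.75 × 330 × 1442 × 10⁻³ = 357 kN.

φR_n ≈ 357 kN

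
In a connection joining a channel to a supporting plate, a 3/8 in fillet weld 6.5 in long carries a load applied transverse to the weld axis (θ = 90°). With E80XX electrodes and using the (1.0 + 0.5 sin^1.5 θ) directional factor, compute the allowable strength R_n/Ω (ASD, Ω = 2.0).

E80XX → F_EXX = 80 ksi.
t_e = 0.707 × 0.375 = 0.2651 in; A_we = 0.2651 × 6.5 = 1.723 in².
Directional factor: 1.0 + 0.5 sin^1.5(90°) = 1.5.
F_nw = 0.6 × 80 × 1.5 = 72 ksi.
R_n/Ω = (72 × 1.723) / 2.0 = 62.04 kips.

R_n/Ω ≈ 62 kips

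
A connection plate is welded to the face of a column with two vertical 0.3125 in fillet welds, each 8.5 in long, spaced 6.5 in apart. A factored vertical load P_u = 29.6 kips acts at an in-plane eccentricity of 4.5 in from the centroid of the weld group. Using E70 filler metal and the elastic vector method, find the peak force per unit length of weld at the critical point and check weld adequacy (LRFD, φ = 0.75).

E70XX → F_EXX = 70 ksi.
Total weld length L_w = 17 in. Treat welds as unit-width lines.
Polar moment about centroid: J = 2[d³/12 + d(b/2)²] = 2[8.5³/12 + 8.5×3.25²] = 281.9 in³.
Direct shear f_v = P/L_w = 29.6 / 17 = 1.741 kip/in (vertical).
Torsion M = P·e = 29.6 × 4.5 = 133.2 kip·in.
Critical point at (x, y) = (3.25, 4.25) from centroid. f_tx = M·y/J = 2.008 kip/in; f_ty = M·x/J = 1.536 kip/in.
Resultant f_max = √[f_tx² + (f_v + f_ty)²] = √[2.008² + (1.741 + 1.536)²] = 3.843 kip/in.
Capacity per unit length: φr_n = 0.75 × 0.6 × 70 × (0.707 × 0.3125) = 6.96 kip/in.
3.843 ≤ 6.96 → adequate.

f_max ≈ 3.84 kip/in; adequate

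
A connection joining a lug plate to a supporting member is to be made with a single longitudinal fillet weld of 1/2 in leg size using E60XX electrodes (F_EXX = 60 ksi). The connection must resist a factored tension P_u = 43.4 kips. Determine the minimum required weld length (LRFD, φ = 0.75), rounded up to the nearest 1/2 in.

Throat t_e = 0.707 × 0.5 = 0.3535 in.
φr_n = 0.75 × 0.6 × 60 × 0.3535 = 9.544 kips/in.
L_req = P_u / φr_n = 43.4 / 9.544 = 4.547 in total.
Round up → use L = 5 in.

L = 5 in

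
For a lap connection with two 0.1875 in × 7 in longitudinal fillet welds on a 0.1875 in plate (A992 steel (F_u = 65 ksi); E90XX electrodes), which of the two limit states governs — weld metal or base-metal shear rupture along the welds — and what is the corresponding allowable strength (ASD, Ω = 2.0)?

R_n/Ω ≈ 50.1 kip (weld metal governs)

E90XX → F_EXX = 90 ksi.
t_e = 0.707 × 0.1875 = 0.1326 in; L = 14 in.
Weld metal: R_n/Ω = (1/2.0) × 0.6 × 90 × 0.1326 × 14 = 50.11 kip.
Base metal (shear rupture): R_n/Ω = (1/2.0) × 0.6 × 65 × 0.1875 × 14 = 51.19 kip.
Governing: weld metal.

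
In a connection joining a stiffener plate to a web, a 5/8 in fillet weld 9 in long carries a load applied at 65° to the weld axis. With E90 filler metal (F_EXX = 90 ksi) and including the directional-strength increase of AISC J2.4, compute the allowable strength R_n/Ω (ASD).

R_n/Ω ≈ 154 kips

t_e = 0.707 × 0.625 = 0.4419 in; A_we = 0.4419 × 9 = 3.977 in².
Directional factor: 1.0 + 0.5 sin^1.5(65°) = 1.431.
F_nw = 0.6 × 90 × 1.431 = 77.3 ksi.
R_n/Ω = (77.3 × 3.977) / 2.0 = 153.7 kips.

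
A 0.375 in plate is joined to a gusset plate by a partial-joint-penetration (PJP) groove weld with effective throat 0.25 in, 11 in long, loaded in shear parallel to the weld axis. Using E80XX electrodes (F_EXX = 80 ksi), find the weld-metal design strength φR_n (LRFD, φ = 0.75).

φR_n ≈ 99 kips

Effective throat (given) t_e = 0.25 in.
A_we = 0.25 × 11 = 2.75 in².
F_nw = 0.6 F_EXX = 48 ksi.
φR_n = 0.75 × 48 × 2.75 = 99 kips.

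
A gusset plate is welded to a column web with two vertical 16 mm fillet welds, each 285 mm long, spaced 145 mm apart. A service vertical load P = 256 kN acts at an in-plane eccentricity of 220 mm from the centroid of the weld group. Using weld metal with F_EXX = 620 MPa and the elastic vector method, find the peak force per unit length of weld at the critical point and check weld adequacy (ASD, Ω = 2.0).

Total weld length L_w = 570 mm. Treat welds as unit-width lines.
Polar moment about centroid: J = 2[d³/12 + d(b/2)²] = 2[285³/12 + 285×72.5²] = 6854000 mm³.
Direct shear f_v = P/L_w = 256×10³ / 570 = 449.1 N/mm (vertical).
Torsion M = P·e = 256×10³ × 220 = 56320000 N·mm.
Critical point at (x, y) = (72.5, 142.5) from centroid. f_tx = M·y/J = 1171 N/mm; f_ty = M·x/J = 595.7 N/mm.
Resultant f_max = √[f_tx² + (f_v + f_ty)²] = √[1171² + (449.1 + 595.7)²] = 1569 N/mm.
Capacity per unit length: r_n/Ω = (1/2.0) × 0.6 × 620 × (0.707 × 16) = 2104 N/mm.
1569 ≤ 2104 → adequate.

f_max ≈ 1570 N/mm; adequate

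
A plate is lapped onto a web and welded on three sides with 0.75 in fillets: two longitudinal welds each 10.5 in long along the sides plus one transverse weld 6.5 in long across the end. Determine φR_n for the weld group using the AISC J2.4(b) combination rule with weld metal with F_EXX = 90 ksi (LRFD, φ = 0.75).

φR_n ≈ 593 kips

t_e = 0.707 × 0.75 = 0.5302 in.
R_nwl = 0.6 × 90 × 0.5302 × 21 = 601.3 kips (longitudinal, 2 welds).
R_nwt = 0.6 × 90 × 0.5302 × 6.5 = 186.1 kips (transverse, base value).
(i) R_nwl + R_nwt = 787.4 kips; (ii) 0.85 R_nwl + 1.5 R_nwt = 790.3 kips.
R_n = max = 790.3 kips [governs: (ii)]; φR_n = 592.7 kips.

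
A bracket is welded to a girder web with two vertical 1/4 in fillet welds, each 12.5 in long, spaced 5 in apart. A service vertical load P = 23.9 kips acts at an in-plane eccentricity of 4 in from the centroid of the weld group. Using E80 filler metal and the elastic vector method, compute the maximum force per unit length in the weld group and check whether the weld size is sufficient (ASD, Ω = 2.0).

f_max ≈ 1.91 kip/in; adequate

E80XX → F_EXX = 80 ksi.
Total weld length L_w = 25 in. Treat welds as unit-width lines.
Polar moment about centroid: J = 2[d³/12 + d(b/2)²] = 2[12.5³/12 + 12.5×2.5²] = 481.8 in³.
Direct shear f_v = P/L_w = 23.9 / 25 = 0.956 kip/in (vertical).
Torsion M = P·e = 23.9 × 4 = 95.6 kip·in.
Critical point at (x, y) = (2.5, 6.25) from centroid. f_tx = M·y/J = 1.24 kip/in; f_ty = M·x/J = 0.4961 kip/in.
Resultant f_max = √[f_tx² + (f_v + f_ty)²] = √[1.24² + (0.956 + 0.4961)²] = 1.91 kip/in.
Capacity per unit length: r_n/Ω = (1/2.0) × 0.6 × 80 × (0.707 × 0.25) = 4.242 kip/in.
1.91 ≤ 4.242 → adequate.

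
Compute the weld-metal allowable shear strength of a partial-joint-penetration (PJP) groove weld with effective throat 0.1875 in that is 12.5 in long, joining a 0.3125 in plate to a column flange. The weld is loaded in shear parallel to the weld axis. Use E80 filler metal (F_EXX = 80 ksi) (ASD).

R_n/Ω ≈ 56.2 kips

Effective throat (given) t_e = 0.1875 in.
A_we = 0.1875 × 12.5 = 2.344 in².
F_nw = 0.6 F_EXX = 48 ksi.
R_n/Ω = (48 × 2.344) / 2.0 = 56.25 kips.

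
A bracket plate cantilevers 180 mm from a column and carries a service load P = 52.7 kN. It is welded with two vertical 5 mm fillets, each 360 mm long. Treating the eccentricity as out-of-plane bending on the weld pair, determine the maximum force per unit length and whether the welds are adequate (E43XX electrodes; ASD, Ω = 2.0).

f_max ≈ 231 N/mm; adequate

E43XX → F_EXX = 430 MPa.
L_w = 2 × 360 = 720 mm; section modulus (unit throat) S = 2 × L²/6 = 43200 mm².
Direct shear f_v = P/L_w = 52.7×10³/720 = 73.19 N/mm.
Moment M = P × e = 52.7×10³ × 180 = 9486000 N·mm; bending f_b = M/S = 219.6 N/mm.
f_max = √(f_v² + f_b²) = √(73.19² + 219.6²) = 231.5 N/mm.
r_n/Ω = (1/2.0) × 0.6 × 430 × (0.707 × 5) = 456 N/mm → adequate.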